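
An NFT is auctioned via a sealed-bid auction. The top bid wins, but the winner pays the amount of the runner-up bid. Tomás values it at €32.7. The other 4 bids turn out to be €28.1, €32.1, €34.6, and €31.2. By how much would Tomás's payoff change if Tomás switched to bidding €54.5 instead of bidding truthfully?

The highest competing bid is €34.6.
Bidding truthfully at €32.7: the top bid is €34.6 (a rival), so Tomás loses. Payoff = €0.0.
Bidding €54.5: Tomás has the top bid, wins, and pays the second-highest bid €34.6. Payoff = €32.7 − €34.6 = -€1.9.
Change = -€1.9 − €0.0 = -€1.9.

-€1.9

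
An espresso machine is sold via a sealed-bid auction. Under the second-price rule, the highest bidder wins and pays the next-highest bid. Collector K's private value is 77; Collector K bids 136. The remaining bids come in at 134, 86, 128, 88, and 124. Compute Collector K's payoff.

-57

Highest competing bid: 134.
Collector K's bid 136 is the highest overall, so Collector K wins and pays the second-highest bid, 134.
Payoff = value − price = 77 − 134 = -57.
Overbidding won the item at a price above value — truthful bidding would have avoided this loss.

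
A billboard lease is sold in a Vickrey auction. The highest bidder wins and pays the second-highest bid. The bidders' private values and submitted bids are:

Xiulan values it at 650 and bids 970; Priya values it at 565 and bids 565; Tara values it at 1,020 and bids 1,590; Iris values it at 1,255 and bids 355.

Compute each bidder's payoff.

Payoffs: Xiulan 0, Priya 0, Tara 50, Iris 0.

Ordered from highest: Tara 1,590 > Xiulan 970 > Priya 565 > Iris 355.
Tara has the top bid and wins; the price is the second-highest bid, 970.
Tara's payoff = 1,020 − 970 = 50. All other bidders lose, so their payoff is 0.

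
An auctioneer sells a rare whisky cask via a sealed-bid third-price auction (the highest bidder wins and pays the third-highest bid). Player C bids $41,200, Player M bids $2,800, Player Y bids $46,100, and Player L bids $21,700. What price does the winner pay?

Price paid: $21,700.

Ordered from highest: Player Y $46,100; Player C $41,200; Player L $21,700; Player M $2,800.
Player Y is the highest bidder, so Player Y wins.
Under the third-price rule, the price is the third-highest bid: $21,700.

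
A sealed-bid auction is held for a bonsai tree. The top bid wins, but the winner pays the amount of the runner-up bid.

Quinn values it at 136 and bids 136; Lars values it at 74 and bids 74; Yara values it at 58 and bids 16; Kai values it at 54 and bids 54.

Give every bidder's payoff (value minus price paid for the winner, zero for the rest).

Payoffs: Quinn 62, Lars 0, Yara 0, Kai 0.

Ordered from highest: Quinn 136, then Lars 74, then Kai 54, then Yara 16.
Quinn has the top bid and wins; the price is the second-highest bid, 74.
Quinn's payoff = 136 − 74 = 62. All other bidders lose, so their payoff is 0.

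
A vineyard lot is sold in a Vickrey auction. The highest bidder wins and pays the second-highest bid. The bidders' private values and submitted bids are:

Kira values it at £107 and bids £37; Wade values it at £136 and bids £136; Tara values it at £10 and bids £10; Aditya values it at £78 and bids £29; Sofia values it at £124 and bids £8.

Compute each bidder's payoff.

Kira £0, Wade £99, Tara £0, Aditya £0, Sofia £0.

Ordered from highest: Wade £136; Kira £37; Aditya £29; Tara £10; Sofia £8.
Wade has the top bid and wins; the price is the second-highest bid, £37.
Wade's payoff = £136 − £37 = £99. All other bidders lose, so their payoff is 0.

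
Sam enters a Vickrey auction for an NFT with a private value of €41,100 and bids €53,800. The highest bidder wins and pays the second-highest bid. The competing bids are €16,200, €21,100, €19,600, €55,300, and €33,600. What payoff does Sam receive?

Highest competing bid: €55,300.
Sam's bid €53,800 is not the highest, so Sam loses, pays nothing, and earns zero payoff.

Payoff = €0.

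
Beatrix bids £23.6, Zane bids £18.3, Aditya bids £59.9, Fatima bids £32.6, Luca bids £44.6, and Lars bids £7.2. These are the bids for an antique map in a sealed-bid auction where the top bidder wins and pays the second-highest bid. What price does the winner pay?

£44.6

Ordered from highest: Aditya £59.9 > Luca £44.6 > Fatima £32.6 > Beatrix £23.6 > Zane £18.3 > Lars £7.2.
Aditya is the highest bidder, so Aditya wins.
Under the second-price rule, the price is the second-highest bid: £44.6.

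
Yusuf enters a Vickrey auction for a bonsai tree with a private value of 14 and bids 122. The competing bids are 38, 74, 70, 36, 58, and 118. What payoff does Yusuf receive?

Highest competing bid: 118.
Yusuf's bid 122 is the highest overall, so Yusuf wins and pays the second-highest bid, 118.
Payoff = value − price = 14 − 118 = -104.
Overbidding won the item at a price above value — truthful bidding would have avoided this loss.

-104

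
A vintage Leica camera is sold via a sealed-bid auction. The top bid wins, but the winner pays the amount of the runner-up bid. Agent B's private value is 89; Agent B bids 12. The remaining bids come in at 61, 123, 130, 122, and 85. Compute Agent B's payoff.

Highest competing bid: 130.
Agent B's bid 12 is not the highest, so Agent B loses, pays nothing, and earns zero payoff.

0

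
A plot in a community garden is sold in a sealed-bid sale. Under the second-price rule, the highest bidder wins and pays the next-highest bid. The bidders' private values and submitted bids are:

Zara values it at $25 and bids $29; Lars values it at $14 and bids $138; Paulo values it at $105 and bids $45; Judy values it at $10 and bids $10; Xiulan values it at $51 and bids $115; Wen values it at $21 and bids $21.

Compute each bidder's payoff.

Payoffs: Zara $0, Lars -$101, Paulo $0, Judy $0, Xiulan $0, Wen $0.

Bids in descending order: Lars $138; Xiulan $115; Paulo $45; Zara $29; Wen $21; Judy $10.
Lars has the top bid and wins; the price is the second-highest bid, $115.
Lars's payoff = $14 − $115 = -$101. All other bidders lose, so their payoff is 0.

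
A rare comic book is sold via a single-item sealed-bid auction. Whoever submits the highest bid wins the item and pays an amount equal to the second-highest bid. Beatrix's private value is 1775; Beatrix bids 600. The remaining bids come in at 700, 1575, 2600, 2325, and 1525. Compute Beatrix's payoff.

Payoff = 0.

Highest competing bid: 2600.
Beatrix's bid 600 is not the highest, so Beatrix loses, pays nothing, and earns zero payoff.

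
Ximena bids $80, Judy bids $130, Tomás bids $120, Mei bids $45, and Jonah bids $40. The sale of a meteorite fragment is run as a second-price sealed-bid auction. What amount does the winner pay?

Bids in descending order: Judy $130; Tomás $120; Ximena $80; Mei $45; Jonah $40.
Judy has the highest bid, so Judy wins.
The second-highest bid is $120, so that is what Judy pays.

The winner pays $120.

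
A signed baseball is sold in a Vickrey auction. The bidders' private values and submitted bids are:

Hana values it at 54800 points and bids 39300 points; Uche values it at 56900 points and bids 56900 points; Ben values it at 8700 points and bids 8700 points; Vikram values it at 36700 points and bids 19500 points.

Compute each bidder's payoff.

Bids in descending order: Uche 56900 points; Hana 39300 points; Vikram 19500 points; Ben 8700 points.
Uche has the top bid and wins; the price is the second-highest bid, 39300 points.
Uche's payoff = 56900 points − 39300 points = 17600 points. All other bidders lose, so their payoff is 0.

Payoffs: Hana 0 points, Uche 17600 points, Ben 0 points, Vikram 0 points.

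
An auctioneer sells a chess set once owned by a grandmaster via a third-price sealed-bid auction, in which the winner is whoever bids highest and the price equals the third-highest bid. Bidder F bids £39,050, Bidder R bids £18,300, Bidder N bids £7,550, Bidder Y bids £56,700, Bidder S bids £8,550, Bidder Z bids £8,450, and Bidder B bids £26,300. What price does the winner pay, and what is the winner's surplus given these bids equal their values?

The winner pays £26,300 for a surplus of £30,400.

Ranking the bids: Bidder Y £56,700, then Bidder F £39,050, then Bidder B £26,300, then Bidder R £18,300, then Bidder S £8,550, then Bidder Z £8,450, then Bidder N £7,550.
Bidder Y is the highest bidder, so Bidder Y wins.
Under the third-price rule, the price is the third-highest bid: £26,300.
Surplus = £56,700 − £26,300 = £30,400.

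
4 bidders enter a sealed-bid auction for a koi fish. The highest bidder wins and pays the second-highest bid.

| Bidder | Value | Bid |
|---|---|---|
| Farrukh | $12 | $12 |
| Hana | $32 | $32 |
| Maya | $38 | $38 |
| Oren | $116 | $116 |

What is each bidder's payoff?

Farrukh $0, Hana $0, Maya $0, Oren $78.

Ordered from highest: Oren $116, then Maya $38, then Hana $32, then Farrukh $12.
Oren has the top bid and wins; the price is the second-highest bid, $38.
Oren's payoff = $116 − $38 = $78. All other bidders lose, so their payoff is 0.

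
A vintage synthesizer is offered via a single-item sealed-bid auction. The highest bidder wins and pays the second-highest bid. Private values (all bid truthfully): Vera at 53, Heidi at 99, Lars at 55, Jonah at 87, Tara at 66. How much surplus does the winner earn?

Surplus = 12.

Ranking the bids: Heidi 99 > Jonah 87 > Tara 66 > Lars 55 > Vera 53.
Heidi wins with the top bid and pays the second-highest, 87.
Surplus = 99 − 87 = 12.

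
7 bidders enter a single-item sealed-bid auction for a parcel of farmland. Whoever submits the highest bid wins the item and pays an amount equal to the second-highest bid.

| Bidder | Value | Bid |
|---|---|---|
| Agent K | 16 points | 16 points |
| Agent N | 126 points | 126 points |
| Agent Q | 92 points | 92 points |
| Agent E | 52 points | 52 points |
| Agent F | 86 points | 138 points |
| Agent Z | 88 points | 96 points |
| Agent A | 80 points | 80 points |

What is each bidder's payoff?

Payoffs: Agent K 0 points, Agent N 0 points, Agent Q 0 points, Agent E 0 points, Agent F -40 points, Agent Z 0 points, Agent A 0 points.

Bids in descending order: Agent F 138 points, then Agent N 126 points, then Agent Z 96 points, then Agent Q 92 points, then Agent A 80 points, then Agent E 52 points, then Agent K 16 points.
Agent F has the top bid and wins; the price is the second-highest bid, 126 points.
Agent F's payoff = 86 points − 126 points = -40 points. All other bidders lose, so their payoff is 0.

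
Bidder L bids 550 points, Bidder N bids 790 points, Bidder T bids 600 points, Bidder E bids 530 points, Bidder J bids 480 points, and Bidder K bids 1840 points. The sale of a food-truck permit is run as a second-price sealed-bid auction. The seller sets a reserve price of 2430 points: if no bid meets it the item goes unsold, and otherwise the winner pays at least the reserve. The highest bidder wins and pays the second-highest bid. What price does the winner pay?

unsold

Ranking the bids: Bidder K 1840 points > Bidder N 790 points > Bidder T 600 points > Bidder L 550 points > Bidder E 530 points > Bidder J 480 points.
The top bid 1840 points is below the reserve 2430 points, so the item goes unsold and nothing is paid.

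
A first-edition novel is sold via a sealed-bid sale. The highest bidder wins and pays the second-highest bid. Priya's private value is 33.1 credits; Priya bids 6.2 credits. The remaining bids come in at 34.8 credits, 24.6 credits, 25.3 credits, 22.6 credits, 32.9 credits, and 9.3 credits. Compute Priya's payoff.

0.0 credits

Highest competing bid: 34.8 credits.
Priya's bid 6.2 credits is not the highest, so Priya loses, pays nothing, and earns zero payoff.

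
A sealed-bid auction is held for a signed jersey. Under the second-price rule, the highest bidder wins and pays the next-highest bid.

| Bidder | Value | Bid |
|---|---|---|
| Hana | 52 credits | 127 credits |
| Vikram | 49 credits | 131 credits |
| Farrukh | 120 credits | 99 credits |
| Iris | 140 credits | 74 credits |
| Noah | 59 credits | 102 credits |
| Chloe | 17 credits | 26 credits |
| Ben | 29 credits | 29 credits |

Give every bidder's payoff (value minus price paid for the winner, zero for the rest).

Payoffs: Hana 0 credits, Vikram -78 credits, Farrukh 0 credits, Iris 0 credits, Noah 0 credits, Chloe 0 credits, Ben 0 credits.

Ranking the bids: Vikram 131 credits, then Hana 127 credits, then Noah 102 credits, then Farrukh 99 credits, then Iris 74 credits, then Ben 29 credits, then Chloe 26 credits.
Vikram has the top bid and wins; the price is the second-highest bid, 127 credits.
Vikram's payoff = 49 credits − 127 credits = -78 credits. All other bidders lose, so their payoff is 0.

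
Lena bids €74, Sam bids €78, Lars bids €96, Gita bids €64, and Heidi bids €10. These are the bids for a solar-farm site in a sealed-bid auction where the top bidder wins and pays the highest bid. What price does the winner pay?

Sorted high to low: Lars €96 > Sam €78 > Lena €74 > Gita €64 > Heidi €10.
Lars is the highest bidder, so Lars wins.
Under the first-price rule, the price is the highest bid: €96.

The winner pays €96.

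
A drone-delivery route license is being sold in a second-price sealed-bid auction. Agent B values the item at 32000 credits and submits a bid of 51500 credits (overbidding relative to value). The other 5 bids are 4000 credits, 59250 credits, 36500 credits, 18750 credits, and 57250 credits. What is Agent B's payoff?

Highest competing bid: 59250 credits.
Agent B's bid 51500 credits is not the highest, so Agent B loses, pays nothing, and earns zero payoff.

Payoff = 0 credits.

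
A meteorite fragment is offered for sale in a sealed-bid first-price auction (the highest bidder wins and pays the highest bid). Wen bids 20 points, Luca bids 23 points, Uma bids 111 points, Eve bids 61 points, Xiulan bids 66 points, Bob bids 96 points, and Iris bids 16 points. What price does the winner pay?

Ordered from highest: Uma 111 points > Bob 96 points > Xiulan 66 points > Eve 61 points > Luca 23 points > Wen 20 points > Iris 16 points.
Uma is the highest bidder, so Uma wins.
Under the first-price rule, the price is the highest bid: 111 points.

111 points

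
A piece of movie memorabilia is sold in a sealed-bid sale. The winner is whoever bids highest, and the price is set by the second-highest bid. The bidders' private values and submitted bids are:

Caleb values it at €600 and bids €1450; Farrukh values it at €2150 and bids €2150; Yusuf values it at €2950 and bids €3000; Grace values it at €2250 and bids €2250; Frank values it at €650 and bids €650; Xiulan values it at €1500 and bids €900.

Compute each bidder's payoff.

Payoffs: Caleb €0, Farrukh €0, Yusuf €700, Grace €0, Frank €0, Xiulan €0.

Ranking the bids: Yusuf €3000, then Grace €2250, then Farrukh €2150, then Caleb €1450, then Xiulan €900, then Frank €650.
Yusuf has the top bid and wins; the price is the second-highest bid, €2250.
Yusuf's payoff = €2950 − €2250 = €700. All other bidders lose, so their payoff is 0.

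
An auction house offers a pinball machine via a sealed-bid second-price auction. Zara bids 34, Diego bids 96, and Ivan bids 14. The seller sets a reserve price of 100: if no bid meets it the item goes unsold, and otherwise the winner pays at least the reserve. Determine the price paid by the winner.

Ranking the bids: Diego 96, then Zara 34, then Ivan 14.
The top bid 96 is below the reserve 100, so the item goes unsold and nothing is paid.

unsold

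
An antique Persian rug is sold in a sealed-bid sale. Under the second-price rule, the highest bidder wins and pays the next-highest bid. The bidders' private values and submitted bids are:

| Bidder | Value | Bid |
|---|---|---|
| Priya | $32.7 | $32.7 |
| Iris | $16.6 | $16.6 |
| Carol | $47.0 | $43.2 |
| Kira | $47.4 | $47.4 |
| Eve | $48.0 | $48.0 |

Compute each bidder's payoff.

Payoffs: Priya $0.0, Iris $0.0, Carol $0.0, Kira $0.0, Eve $0.6.

Sorted high to low: Eve $48.0; Kira $47.4; Carol $43.2; Priya $32.7; Iris $16.6.
Eve has the top bid and wins; the price is the second-highest bid, $47.4.
Eve's payoff = $48.0 − $47.4 = $0.6. All other bidders lose, so their payoff is 0.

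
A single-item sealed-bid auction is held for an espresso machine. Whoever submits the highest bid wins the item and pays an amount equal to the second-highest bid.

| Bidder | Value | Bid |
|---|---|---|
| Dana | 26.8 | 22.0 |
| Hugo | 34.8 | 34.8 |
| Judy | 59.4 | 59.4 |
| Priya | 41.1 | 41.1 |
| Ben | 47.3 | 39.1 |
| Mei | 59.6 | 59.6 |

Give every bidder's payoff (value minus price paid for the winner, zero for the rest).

Payoffs: Dana 0.0, Hugo 0.0, Judy 0.0, Priya 0.0, Ben 0.0, Mei 0.2.

Ranking the bids: Mei 59.6, then Judy 59.4, then Priya 41.1, then Ben 39.1, then Hugo 34.8, then Dana 22.0.
Mei has the top bid and wins; the price is the second-highest bid, 59.4.
Mei's payoff = 59.6 − 59.4 = 0.2. All other bidders lose, so their payoff is 0.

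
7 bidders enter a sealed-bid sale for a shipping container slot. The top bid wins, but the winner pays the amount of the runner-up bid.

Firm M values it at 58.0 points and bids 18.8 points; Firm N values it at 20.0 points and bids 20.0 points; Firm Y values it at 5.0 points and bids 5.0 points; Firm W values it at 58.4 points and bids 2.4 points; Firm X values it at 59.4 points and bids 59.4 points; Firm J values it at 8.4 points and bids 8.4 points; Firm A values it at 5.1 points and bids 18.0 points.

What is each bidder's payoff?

Bids in descending order: Firm X 59.4 points; Firm N 20.0 points; Firm M 18.8 points; Firm A 18.0 points; Firm J 8.4 points; Firm Y 5.0 points; Firm W 2.4 points.
Firm X has the top bid and wins; the price is the second-highest bid, 20.0 points.
Firm X's payoff = 59.4 points − 20.0 points = 39.4 points. All other bidders lose, so their payoff is 0.

Payoffs: Firm M 0.0 points, Firm N 0.0 points, Firm Y 0.0 points, Firm W 0.0 points, Firm X 39.4 points, Firm J 0.0 points, Firm A 0.0 points.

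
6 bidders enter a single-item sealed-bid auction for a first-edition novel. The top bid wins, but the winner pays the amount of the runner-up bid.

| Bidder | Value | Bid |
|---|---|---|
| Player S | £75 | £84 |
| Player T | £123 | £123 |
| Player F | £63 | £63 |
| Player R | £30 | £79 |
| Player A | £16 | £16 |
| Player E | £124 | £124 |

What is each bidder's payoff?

Player S £0, Player T £0, Player F £0, Player R £0, Player A £0, Player E £1.

Bids in descending order: Player E £124, then Player T £123, then Player S £84, then Player R £79, then Player F £63, then Player A £16.
Player E has the top bid and wins; the price is the second-highest bid, £123.
Player E's payoff = £124 − £123 = £1. All other bidders lose, so their payoff is 0.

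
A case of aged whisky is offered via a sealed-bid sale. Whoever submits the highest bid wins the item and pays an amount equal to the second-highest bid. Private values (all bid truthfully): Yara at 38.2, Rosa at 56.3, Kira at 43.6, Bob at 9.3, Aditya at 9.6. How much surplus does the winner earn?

Winner's surplus: 12.7.

Sorted high to low: Rosa 56.3, then Kira 43.6, then Yara 38.2, then Aditya 9.6, then Bob 9.3.
Rosa wins with the top bid and pays the second-highest, 43.6.
Surplus = 56.3 − 43.6 = 12.7.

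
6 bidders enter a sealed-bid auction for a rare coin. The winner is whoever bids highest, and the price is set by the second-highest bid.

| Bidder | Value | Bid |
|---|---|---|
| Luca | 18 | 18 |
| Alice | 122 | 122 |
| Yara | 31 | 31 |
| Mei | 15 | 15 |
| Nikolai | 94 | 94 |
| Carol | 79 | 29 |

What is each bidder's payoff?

Sorted high to low: Alice 122, then Nikolai 94, then Yara 31, then Carol 29, then Luca 18, then Mei 15.
Alice has the top bid and wins; the price is the second-highest bid, 94.
Alice's payoff = 122 − 94 = 28. All other bidders lose, so their payoff is 0.

Payoffs: Luca 0, Alice 28, Yara 0, Mei 0, Nikolai 0, Carol 0.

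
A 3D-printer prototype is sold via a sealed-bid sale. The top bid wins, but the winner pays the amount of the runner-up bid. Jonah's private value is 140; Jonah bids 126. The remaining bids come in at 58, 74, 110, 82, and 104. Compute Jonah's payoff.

Highest competing bid: 110.
Jonah's bid 126 is the highest overall, so Jonah wins and pays the second-highest bid, 110.
Payoff = value − price = 140 − 110 = 30.

Jonah's payoff: 30.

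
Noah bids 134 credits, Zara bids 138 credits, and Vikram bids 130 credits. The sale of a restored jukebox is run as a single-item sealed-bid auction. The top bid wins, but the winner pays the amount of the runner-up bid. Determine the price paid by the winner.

Bids in descending order: Zara 138 credits; Noah 134 credits; Vikram 130 credits.
Zara has the highest bid, so Zara wins.
The second-highest bid is 134 credits, so that is what Zara pays.

Price paid: 134 credits.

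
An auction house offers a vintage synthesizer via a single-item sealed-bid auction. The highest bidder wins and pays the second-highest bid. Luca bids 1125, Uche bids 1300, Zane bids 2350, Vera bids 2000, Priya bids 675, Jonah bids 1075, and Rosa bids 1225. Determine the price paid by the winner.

Price paid: 2000.

Bids in descending order: Zane 2350, then Vera 2000, then Uche 1300, then Rosa 1225, then Luca 1125, then Jonah 1075, then Priya 675.
Zane has the highest bid, so Zane wins.
The second-highest bid is 2000, so that is what Zane pays.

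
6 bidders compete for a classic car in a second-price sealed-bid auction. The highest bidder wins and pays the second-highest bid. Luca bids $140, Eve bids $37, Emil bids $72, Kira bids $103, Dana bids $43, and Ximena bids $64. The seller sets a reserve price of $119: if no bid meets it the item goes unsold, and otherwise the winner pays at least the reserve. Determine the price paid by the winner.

$119

Ranking the bids: Luca $140; Kira $103; Emil $72; Ximena $64; Dana $43; Eve $37.
Luca has the highest bid, so Luca wins.
The second-highest bid is $103, but the reserve $119 is higher, so the price is the reserve.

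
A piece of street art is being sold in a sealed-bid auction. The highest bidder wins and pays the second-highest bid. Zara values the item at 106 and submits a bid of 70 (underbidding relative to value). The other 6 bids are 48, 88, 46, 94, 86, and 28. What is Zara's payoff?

0

Highest competing bid: 94.
Zara's bid 70 is not the highest, so Zara loses, pays nothing, and earns zero payoff.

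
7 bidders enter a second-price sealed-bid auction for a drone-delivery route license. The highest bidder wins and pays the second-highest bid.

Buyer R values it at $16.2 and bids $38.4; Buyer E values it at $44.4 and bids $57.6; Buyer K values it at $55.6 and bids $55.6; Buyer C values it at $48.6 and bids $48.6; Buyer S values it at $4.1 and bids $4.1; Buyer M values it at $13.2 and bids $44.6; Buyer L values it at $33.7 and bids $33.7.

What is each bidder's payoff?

Ranking the bids: Buyer E $57.6, then Buyer K $55.6, then Buyer C $48.6, then Buyer M $44.6, then Buyer R $38.4, then Buyer L $33.7, then Buyer S $4.1.
Buyer E has the top bid and wins; the price is the second-highest bid, $55.6.
Buyer E's payoff = $44.4 − $55.6 = -$11.2. All other bidders lose, so their payoff is 0.

Payoffs: Buyer R $0.0, Buyer E -$11.2, Buyer K $0.0, Buyer C $0.0, Buyer S $0.0, Buyer M $0.0, Buyer L $0.0.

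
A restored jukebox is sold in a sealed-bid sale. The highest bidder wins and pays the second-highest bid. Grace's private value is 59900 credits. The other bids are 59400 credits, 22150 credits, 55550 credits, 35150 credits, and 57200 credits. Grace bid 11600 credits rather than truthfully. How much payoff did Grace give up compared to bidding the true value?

Payoff forgone: 500 credits.

The highest competing bid is 59400 credits.
Bidding truthfully at 59900 credits: Grace has the top bid, wins, and pays the second-highest bid 59400 credits. Payoff = 59900 credits − 59400 credits = 500 credits.
Bidding 11600 credits: the top bid is 59400 credits (a rival), so Grace loses. Payoff = 0 credits.
Regret = truthful payoff − actual payoff = 500 credits − 0 credits = 500 credits.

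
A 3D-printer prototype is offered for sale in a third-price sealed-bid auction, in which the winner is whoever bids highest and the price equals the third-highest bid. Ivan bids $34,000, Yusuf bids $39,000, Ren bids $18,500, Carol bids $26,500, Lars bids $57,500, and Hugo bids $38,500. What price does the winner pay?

$38,500

Bids in descending order: Lars $57,500; Yusuf $39,000; Hugo $38,500; Ivan $34,000; Carol $26,500; Ren $18,500.
Lars is the highest bidder, so Lars wins.
Under the third-price rule, the price is the third-highest bid: $38,500.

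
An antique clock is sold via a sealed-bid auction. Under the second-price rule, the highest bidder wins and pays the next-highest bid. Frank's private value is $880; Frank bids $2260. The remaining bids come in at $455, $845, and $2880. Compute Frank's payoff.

Highest competing bid: $2880.
Frank's bid $2260 is not the highest, so Frank loses, pays nothing, and earns zero payoff.

$0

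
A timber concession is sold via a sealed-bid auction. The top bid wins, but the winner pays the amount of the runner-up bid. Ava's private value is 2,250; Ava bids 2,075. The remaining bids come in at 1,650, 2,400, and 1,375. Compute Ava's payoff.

Highest competing bid: 2,400.
Ava's bid 2,075 is not the highest, so Ava loses, pays nothing, and earns zero payoff.

0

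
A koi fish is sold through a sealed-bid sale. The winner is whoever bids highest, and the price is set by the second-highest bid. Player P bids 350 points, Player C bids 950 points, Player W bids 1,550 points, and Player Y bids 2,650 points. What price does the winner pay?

Price paid: 1,550 points.

Ranking the bids: Player Y 2,650 points, then Player W 1,550 points, then Player C 950 points, then Player P 350 points.
Player Y has the highest bid, so Player Y wins.
The second-highest bid is 1,550 points, so that is what Player Y pays.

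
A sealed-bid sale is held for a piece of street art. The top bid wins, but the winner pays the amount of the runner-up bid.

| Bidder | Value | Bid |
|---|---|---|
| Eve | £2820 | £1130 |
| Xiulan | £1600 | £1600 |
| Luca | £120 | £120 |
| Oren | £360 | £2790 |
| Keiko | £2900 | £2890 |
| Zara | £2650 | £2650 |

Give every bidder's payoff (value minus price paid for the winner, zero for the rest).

Ordered from highest: Keiko £2890; Oren £2790; Zara £2650; Xiulan £1600; Eve £1130; Luca £120.
Keiko has the top bid and wins; the price is the second-highest bid, £2790.
Keiko's payoff = £2900 − £2790 = £110. All other bidders lose, so their payoff is 0.

Payoffs: Eve £0, Xiulan £0, Luca £0, Oren £0, Keiko £110, Zara £0.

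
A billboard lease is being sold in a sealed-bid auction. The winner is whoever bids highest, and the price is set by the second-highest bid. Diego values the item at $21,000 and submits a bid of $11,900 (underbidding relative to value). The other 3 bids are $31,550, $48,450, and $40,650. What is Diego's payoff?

$0

Highest competing bid: $48,450.
Diego's bid $11,900 is not the highest, so Diego loses, pays nothing, and earns zero payoff.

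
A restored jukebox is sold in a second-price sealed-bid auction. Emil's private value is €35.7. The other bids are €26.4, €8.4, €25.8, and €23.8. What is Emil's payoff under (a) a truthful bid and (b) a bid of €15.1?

The highest competing bid is €26.4.
Bidding truthfully at €35.7: Emil has the top bid, wins, and pays the second-highest bid €26.4. Payoff = €35.7 − €26.4 = €9.3.
Bidding €15.1: the top bid is €26.4 (a rival), so Emil loses. Payoff = €0.0.

(a) €9.3  (b) €0.0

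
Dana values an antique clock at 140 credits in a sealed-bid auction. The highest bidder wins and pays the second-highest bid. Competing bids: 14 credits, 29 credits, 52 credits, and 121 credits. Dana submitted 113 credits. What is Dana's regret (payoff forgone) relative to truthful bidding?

The highest competing bid is 121 credits.
Bidding truthfully at 140 credits: Dana has the top bid, wins, and pays the second-highest bid 121 credits. Payoff = 140 credits − 121 credits = 19 credits.
Bidding 113 credits: the top bid is 121 credits (a rival), so Dana loses. Payoff = 0 credits.
Regret = truthful payoff − actual payoff = 19 credits − 0 credits = 19 credits.
Deviating from a truthful bid can only lose payoff in a second-price auction — never gain.

Payoff forgone: 19 credits.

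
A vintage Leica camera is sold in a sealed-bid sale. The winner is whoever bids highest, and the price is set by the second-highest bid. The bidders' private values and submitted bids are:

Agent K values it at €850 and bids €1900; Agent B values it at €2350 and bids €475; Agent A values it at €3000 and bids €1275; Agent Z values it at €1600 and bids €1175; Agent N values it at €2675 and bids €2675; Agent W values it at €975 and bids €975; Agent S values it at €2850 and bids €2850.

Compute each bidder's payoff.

Payoffs: Agent K €0, Agent B €0, Agent A €0, Agent Z €0, Agent N €0, Agent W €0, Agent S €175.

Bids in descending order: Agent S €2850, then Agent N €2675, then Agent K €1900, then Agent A €1275, then Agent Z €1175, then Agent W €975, then Agent B €475.
Agent S has the top bid and wins; the price is the second-highest bid, €2675.
Agent S's payoff = €2850 − €2675 = €175. All other bidders lose, so their payoff is 0.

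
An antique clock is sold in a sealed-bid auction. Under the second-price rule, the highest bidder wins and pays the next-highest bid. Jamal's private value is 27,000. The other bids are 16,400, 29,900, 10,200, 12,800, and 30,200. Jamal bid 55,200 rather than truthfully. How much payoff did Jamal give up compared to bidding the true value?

The highest competing bid is 30,200.
Bidding truthfully at 27,000: the top bid is 30,200 (a rival), so Jamal loses. Payoff = 0.
Bidding 55,200: Jamal has the top bid, wins, and pays the second-highest bid 30,200. Payoff = 27,000 − 30,200 = -3,200.
Regret = truthful payoff − actual payoff = 0 − -3,200 = 3,200.
Deviating from a truthful bid can only lose payoff in a second-price auction — never gain.

3,200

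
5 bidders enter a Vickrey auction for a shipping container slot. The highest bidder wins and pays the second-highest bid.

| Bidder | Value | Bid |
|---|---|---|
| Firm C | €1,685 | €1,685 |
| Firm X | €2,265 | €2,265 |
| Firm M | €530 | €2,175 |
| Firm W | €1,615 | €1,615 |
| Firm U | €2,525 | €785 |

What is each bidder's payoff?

Payoffs: Firm C €0, Firm X €90, Firm M €0, Firm W €0, Firm U €0.

Ordered from highest: Firm X €2,265 > Firm M €2,175 > Firm C €1,685 > Firm W €1,615 > Firm U €785.
Firm X has the top bid and wins; the price is the second-highest bid, €2,175.
Firm X's payoff = €2,265 − €2,175 = €90. All other bidders lose, so their payoff is 0.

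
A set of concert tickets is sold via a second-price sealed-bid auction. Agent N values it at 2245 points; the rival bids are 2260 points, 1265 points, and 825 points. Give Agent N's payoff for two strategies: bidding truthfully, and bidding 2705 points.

Truthful: 0 points; alternative: -15 points.

The highest competing bid is 2260 points.
Bidding truthfully at 2245 points: the top bid is 2260 points (a rival), so Agent N loses. Payoff = 0 points.
Bidding 2705 points: Agent N has the top bid, wins, and pays the second-highest bid 2260 points. Payoff = 2245 points − 2260 points = -15 points.
Deviating from a truthful bid can only lose payoff in a second-price auction — never gain.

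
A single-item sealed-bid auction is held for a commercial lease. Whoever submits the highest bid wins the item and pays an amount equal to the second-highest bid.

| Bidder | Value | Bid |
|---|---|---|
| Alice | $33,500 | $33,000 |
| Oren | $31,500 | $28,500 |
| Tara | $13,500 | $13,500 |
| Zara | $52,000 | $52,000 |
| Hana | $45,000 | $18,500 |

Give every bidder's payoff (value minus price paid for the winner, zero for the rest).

Ordered from highest: Zara $52,000, then Alice $33,000, then Oren $28,500, then Hana $18,500, then Tara $13,500.
Zara has the top bid and wins; the price is the second-highest bid, $33,000.
Zara's payoff = $52,000 − $33,000 = $19,000. All other bidders lose, so their payoff is 0.

Payoffs: Alice $0, Oren $0, Tara $0, Zara $19,000, Hana $0.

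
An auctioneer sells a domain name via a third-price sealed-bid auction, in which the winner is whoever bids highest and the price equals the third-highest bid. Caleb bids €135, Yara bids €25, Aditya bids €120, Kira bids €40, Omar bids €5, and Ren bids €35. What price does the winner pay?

The winner pays €40.

Ranking the bids: Caleb €135, then Aditya €120, then Kira €40, then Ren €35, then Yara €25, then Omar €5.
Caleb is the highest bidder, so Caleb wins.
Under the third-price rule, the price is the third-highest bid: €40.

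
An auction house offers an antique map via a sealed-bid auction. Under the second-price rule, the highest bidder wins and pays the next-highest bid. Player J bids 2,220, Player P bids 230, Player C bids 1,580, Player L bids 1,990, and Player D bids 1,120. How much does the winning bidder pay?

Price paid: 1,990.

Ranking the bids: Player J 2,220 > Player L 1,990 > Player C 1,580 > Player D 1,120 > Player P 230.
Player J has the highest bid, so Player J wins.
The second-highest bid is 1,990, so that is what Player J pays.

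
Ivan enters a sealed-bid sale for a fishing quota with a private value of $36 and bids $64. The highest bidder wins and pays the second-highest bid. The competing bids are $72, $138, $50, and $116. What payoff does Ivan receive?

Highest competing bid: $138.
Ivan's bid $64 is not the highest, so Ivan loses, pays nothing, and earns zero payoff.

Ivan's payoff: $0.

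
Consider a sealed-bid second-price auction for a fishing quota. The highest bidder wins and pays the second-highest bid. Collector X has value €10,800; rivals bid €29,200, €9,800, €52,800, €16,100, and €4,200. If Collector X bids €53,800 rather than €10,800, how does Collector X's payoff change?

The highest competing bid is €52,800.
Bidding truthfully at €10,800: the top bid is €52,800 (a rival), so Collector X loses. Payoff = €0.
Bidding €53,800: Collector X has the top bid, wins, and pays the second-highest bid €52,800. Payoff = €10,800 − €52,800 = -€42,000.
Change = -€42,000 − €0 = -€42,000.

Change in payoff: -€42,000.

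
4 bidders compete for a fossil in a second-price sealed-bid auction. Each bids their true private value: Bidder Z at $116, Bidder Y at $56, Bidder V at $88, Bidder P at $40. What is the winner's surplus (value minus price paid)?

Surplus = $28.

Bids in descending order: Bidder Z $116 > Bidder V $88 > Bidder Y $56 > Bidder P $40.
Bidder Z wins with the top bid and pays the second-highest, $88.
Surplus = $116 − $88 = $28.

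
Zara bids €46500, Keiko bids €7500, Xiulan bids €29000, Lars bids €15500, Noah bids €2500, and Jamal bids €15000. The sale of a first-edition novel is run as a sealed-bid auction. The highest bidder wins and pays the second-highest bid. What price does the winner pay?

Bids in descending order: Zara €46500; Xiulan €29000; Lars €15500; Jamal €15000; Keiko €7500; Noah €2500.
Zara has the highest bid, so Zara wins.
The second-highest bid is €29000, so that is what Zara pays.

Price paid: €29000.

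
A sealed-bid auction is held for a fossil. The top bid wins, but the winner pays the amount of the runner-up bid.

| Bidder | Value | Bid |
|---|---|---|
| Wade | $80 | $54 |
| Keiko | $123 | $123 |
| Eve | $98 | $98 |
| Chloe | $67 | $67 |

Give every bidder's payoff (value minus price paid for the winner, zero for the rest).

Sorted high to low: Keiko $123, then Eve $98, then Chloe $67, then Wade $54.
Keiko has the top bid and wins; the price is the second-highest bid, $98.
Keiko's payoff = $123 − $98 = $25. All other bidders lose, so their payoff is 0.

Payoffs: Wade $0, Keiko $25, Eve $0, Chloe $0.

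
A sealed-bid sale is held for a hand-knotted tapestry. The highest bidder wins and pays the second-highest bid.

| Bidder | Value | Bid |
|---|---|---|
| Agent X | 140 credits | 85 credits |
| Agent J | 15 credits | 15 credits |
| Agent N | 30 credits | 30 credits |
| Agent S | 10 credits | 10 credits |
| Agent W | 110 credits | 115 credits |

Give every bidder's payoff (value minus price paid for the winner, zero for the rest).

Bids in descending order: Agent W 115 credits; Agent X 85 credits; Agent N 30 credits; Agent J 15 credits; Agent S 10 credits.
Agent W has the top bid and wins; the price is the second-highest bid, 85 credits.
Agent W's payoff = 110 credits − 85 credits = 25 credits. All other bidders lose, so their payoff is 0.

Agent X 0 credits, Agent J 0 credits, Agent N 0 credits, Agent S 0 credits, Agent W 25 credits.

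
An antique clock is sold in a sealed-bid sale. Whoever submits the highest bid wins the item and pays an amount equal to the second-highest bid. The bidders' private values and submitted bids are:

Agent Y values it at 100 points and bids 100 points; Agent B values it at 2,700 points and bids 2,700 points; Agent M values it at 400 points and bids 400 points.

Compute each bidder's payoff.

Agent Y 0 points, Agent B 2,300 points, Agent M 0 points.

Bids in descending order: Agent B 2,700 points; Agent M 400 points; Agent Y 100 points.
Agent B has the top bid and wins; the price is the second-highest bid, 400 points.
Agent B's payoff = 2,700 points − 400 points = 2,300 points. All other bidders lose, so their payoff is 0.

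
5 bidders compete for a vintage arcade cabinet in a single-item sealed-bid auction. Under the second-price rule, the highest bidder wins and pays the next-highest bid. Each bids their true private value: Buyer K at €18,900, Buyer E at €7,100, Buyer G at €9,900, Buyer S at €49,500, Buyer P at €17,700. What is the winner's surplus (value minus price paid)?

Ranking the bids: Buyer S €49,500; Buyer K €18,900; Buyer P €17,700; Buyer G €9,900; Buyer E €7,100.
Buyer S wins with the top bid and pays the second-highest, €18,900.
Surplus = €49,500 − €18,900 = €30,600.

€30,600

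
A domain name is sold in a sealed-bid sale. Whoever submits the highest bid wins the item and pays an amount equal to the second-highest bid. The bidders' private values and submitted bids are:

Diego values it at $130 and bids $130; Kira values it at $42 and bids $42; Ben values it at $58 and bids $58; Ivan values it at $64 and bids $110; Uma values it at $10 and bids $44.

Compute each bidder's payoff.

Ranking the bids: Diego $130; Ivan $110; Ben $58; Uma $44; Kira $42.
Diego has the top bid and wins; the price is the second-highest bid, $110.
Diego's payoff = $130 − $110 = $20. All other bidders lose, so their payoff is 0.

Diego $20, Kira $0, Ben $0, Ivan $0, Uma $0.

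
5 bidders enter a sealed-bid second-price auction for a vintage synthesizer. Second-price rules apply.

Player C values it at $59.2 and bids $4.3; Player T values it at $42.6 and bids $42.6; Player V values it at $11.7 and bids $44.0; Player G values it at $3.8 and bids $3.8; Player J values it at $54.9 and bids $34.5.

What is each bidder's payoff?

Player C $0.0, Player T $0.0, Player V -$30.9, Player G $0.0, Player J $0.0.

Bids in descending order: Player V $44.0 > Player T $42.6 > Player J $34.5 > Player C $4.3 > Player G $3.8.
Player V has the top bid and wins; the price is the second-highest bid, $42.6.
Player V's payoff = $11.7 − $42.6 = -$30.9. All other bidders lose, so their payoff is 0.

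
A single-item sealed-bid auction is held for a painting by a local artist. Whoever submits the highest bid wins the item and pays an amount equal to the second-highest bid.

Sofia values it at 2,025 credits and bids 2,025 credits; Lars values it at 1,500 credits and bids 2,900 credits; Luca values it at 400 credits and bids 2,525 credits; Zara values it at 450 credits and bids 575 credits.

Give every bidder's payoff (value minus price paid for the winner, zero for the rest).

Sorted high to low: Lars 2,900 credits, then Luca 2,525 credits, then Sofia 2,025 credits, then Zara 575 credits.
Lars has the top bid and wins; the price is the second-highest bid, 2,525 credits.
Lars's payoff = 1,500 credits − 2,525 credits = -1,025 credits. All other bidders lose, so their payoff is 0.

Payoffs: Sofia 0 credits, Lars -1,025 credits, Luca 0 credits, Zara 0 credits.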